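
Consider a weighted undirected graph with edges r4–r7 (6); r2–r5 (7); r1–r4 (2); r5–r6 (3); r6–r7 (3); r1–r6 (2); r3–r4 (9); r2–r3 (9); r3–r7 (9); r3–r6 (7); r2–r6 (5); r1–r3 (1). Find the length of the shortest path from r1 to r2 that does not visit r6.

10

Routes from r1 to r2 avoiding r6:
r1 -> r3 -> r2: 1 + 9 = 10
r1 -> r4 -> r7 -> r3 -> r2: 2 + 6 + 9 + 9 = 26
r1 -> r4 -> r3 -> r2: 2 + 9 + 9 = 20
Best route has total 10.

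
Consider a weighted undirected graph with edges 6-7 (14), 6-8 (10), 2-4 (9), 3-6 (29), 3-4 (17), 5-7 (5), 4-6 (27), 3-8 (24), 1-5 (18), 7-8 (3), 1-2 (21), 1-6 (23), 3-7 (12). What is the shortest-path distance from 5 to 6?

Checking several routes:
5 -> 7 -> 8 -> 3 -> 6: 5 + 3 + 24 + 29 = 61
5 -> 7 -> 3 -> 8 -> 6: 5 + 12 + 24 + 10 = 51
5 -> 7 -> 3 -> 6: 5 + 12 + 29 = 46
5 -> 1 -> 6: 18 + 23 = 41
5 -> 7 -> 6: 5 + 14 = 19
5 -> 7 -> 8 -> 6: 5 + 3 + 10 = 18
The minimum is 18.

18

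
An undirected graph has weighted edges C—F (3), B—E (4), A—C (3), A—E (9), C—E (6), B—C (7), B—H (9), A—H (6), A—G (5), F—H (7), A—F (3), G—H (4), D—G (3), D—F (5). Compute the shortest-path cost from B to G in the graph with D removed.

13

Some routes from B to G avoiding D:
B→H→G: 9 + 4 = 13
B→C→F→A→G: 7 + 3 + 3 + 5 = 18
B→E→C→A→G: 4 + 6 + 3 + 5 = 18
B→E→A→G: 4 + 9 + 5 = 18
B→C→A→G: 7 + 3 + 5 = 15
Shortest: 13.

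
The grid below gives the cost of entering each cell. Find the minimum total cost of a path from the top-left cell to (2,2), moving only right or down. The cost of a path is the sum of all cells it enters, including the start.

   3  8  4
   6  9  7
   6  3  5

23

Path (0,0) -> (1,0) -> (2,0) -> (2,1) -> (2,2): 3 + 6 + 6 + 3 + 5 = 23.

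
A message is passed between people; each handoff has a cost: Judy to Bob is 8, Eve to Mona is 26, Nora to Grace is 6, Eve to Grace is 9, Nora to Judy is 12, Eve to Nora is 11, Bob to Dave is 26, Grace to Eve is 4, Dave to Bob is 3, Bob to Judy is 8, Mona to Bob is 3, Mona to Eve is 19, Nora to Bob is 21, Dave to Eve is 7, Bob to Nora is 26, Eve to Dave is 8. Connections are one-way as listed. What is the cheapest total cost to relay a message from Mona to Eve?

19

Routes from Mona to Eve:
Mona-Eve: 19
Mona-Bob-Dave-Eve: 3 + 26 + 7 = 36
Mona-Bob-Nora-Grace-Eve: 3 + 26 + 6 + 4 = 39
Best route has total 19.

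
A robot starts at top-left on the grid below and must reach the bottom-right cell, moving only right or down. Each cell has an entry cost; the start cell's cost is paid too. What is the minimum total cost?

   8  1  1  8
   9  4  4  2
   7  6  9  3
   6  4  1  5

Cheapest: [0,0] -> [0,1] -> [0,2] -> [1,2] -> [1,3] -> [2,3] -> [3,3]
  8 + 1 + 1 + 4 + 2 + 3 + 5 = 24
For comparison, the top-then-right route costs 28.

24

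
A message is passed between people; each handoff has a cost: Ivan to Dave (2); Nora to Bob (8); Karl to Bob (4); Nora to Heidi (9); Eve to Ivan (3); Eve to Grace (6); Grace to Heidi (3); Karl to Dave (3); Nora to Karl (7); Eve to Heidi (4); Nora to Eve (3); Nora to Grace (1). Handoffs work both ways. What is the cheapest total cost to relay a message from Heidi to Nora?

Checking several routes:
Heidi -> Eve -> Grace -> Nora: 4 + 6 + 1 = 11
Heidi -> Grace -> Nora: 3 + 1 = 4
Heidi -> Nora: 9
Heidi -> Grace -> Eve -> Nora: 3 + 6 + 3 = 12
Heidi -> Eve -> Nora: 4 + 3 = 7
The minimum is 4.

4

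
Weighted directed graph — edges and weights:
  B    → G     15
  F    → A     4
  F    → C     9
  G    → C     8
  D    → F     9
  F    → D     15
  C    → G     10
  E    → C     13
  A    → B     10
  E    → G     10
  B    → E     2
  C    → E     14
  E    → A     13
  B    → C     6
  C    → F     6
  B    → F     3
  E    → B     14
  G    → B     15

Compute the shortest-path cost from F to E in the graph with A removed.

23

Paths from F to E avoiding A:
F -> C -> E: 9 + 14 = 23
F -> C -> G -> B -> E: 9 + 10 + 15 + 2 = 36
Shortest: 23.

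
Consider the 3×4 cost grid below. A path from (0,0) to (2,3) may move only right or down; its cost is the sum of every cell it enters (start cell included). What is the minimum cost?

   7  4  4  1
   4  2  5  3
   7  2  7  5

One optimal route is (0,0)→(0,1)→(0,2)→(0,3)→(1,3)→(2,3).
Its cost is 7 + 4 + 4 + 1 + 3 + 5 = 24.

24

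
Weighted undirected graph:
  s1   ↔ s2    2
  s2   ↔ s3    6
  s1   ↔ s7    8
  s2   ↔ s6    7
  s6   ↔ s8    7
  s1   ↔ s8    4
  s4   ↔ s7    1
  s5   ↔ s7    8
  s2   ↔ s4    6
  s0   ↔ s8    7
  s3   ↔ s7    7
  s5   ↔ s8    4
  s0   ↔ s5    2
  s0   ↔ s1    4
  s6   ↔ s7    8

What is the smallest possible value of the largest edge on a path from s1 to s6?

7

Comparing a few candidate routes:
s1→s0→s5→s8→s6: max(4, 2, 4, 7) = 7
s1→s0→s5→s7→s4→s2→s6: max(4, 2, 8, 1, 6, 7) = 8
s1→s0→s5→s7→s3→s2→s6: max(4, 2, 8, 7, 6, 7) = 8
s1→s8→s6: max(4, 7) = 7
s1→s2→s6: max(2, 7) = 7
s1→s0→s8→s6: max(4, 7, 7) = 7
Smallest bottleneck: 7.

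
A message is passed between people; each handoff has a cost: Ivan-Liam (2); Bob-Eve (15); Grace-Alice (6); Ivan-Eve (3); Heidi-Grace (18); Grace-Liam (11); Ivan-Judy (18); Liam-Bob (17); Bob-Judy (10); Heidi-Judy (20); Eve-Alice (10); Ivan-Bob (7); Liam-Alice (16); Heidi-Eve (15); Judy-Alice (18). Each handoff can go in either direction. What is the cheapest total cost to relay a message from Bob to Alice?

Checking several routes:
Bob→Ivan→Liam→Alice: 7 + 2 + 16 = 25
Bob→Ivan→Liam→Grace→Alice: 7 + 2 + 11 + 6 = 26
Bob→Eve→Alice: 15 + 10 = 25
Bob→Judy→Alice: 10 + 18 = 28
Bob→Ivan→Eve→Alice: 7 + 3 + 10 = 20
The minimum is 20.

20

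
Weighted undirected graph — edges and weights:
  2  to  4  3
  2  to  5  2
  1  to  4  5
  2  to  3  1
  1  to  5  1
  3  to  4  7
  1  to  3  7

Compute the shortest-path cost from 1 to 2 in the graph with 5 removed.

A few of the 1→2 routes:
1 -> 3 -> 2: 7 + 1 = 8
1 -> 4 -> 3 -> 2: 5 + 7 + 1 = 13
1 -> 4 -> 2: 5 + 3 = 8
The minimum is 8.

8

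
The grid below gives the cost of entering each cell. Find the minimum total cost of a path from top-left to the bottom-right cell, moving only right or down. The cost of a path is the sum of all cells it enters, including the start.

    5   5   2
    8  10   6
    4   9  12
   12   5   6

Best path: (0,0) (0,1) (0,2) (1,2) (2,2) (3,2)
Cost: 5 + 5 + 2 + 6 + 12 + 6 = 36

36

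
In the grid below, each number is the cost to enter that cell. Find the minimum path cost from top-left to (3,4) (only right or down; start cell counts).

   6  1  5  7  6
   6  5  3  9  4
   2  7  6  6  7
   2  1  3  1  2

23

One optimal route is [0,0] [1,0] [2,0] [3,0] [3,1] [3,2] [3,3] [3,4].
Its cost is 6 + 6 + 2 + 2 + 1 + 3 + 1 + 2 = 23.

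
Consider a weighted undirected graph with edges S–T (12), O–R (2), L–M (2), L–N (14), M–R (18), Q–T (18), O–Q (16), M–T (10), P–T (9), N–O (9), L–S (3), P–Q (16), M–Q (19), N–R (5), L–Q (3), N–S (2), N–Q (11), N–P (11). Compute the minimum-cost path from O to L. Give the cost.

A few of the O→L routes:
O→Q→L: 16 + 3 = 19
O→N→S→L: 9 + 2 + 3 = 14
O→R→N→S→L: 2 + 5 + 2 + 3 = 12
O→R→N→L: 2 + 5 + 14 = 21
Best route has total 12.

12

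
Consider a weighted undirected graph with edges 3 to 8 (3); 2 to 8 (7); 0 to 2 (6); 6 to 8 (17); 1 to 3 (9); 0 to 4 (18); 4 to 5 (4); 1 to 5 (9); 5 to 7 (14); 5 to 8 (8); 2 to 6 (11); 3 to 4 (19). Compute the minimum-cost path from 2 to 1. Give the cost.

19

Checking several routes:
2 -> 8 -> 5 -> 1: 7 + 8 + 9 = 24
2 -> 8 -> 3 -> 4 -> 5 -> 1: 7 + 3 + 19 + 4 + 9 = 42
2 -> 6 -> 8 -> 3 -> 1: 11 + 17 + 3 + 9 = 40
2 -> 8 -> 3 -> 1: 7 + 3 + 9 = 19
2 -> 6 -> 8 -> 5 -> 1: 11 + 17 + 8 + 9 = 45
2 -> 0 -> 4 -> 5 -> 1: 6 + 18 + 4 + 9 = 37
Shortest: 19.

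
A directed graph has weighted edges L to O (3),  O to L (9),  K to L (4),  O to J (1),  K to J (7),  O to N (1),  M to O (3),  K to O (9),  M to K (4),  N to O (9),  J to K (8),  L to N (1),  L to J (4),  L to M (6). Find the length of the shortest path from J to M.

18

Routes from J to M:
J - K - O - L - M: 8 + 9 + 9 + 6 = 32
J - K - L - M: 8 + 4 + 6 = 18
The minimum is 18.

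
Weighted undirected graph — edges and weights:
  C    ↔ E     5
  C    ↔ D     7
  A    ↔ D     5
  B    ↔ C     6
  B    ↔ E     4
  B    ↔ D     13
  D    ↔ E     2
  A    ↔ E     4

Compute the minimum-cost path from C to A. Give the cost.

9

Checking several routes:
C -> D -> E -> A: 7 + 2 + 4 = 13
C -> E -> D -> A: 5 + 2 + 5 = 12
C -> D -> A: 7 + 5 = 12
C -> B -> E -> A: 6 + 4 + 4 = 14
C -> E -> A: 5 + 4 = 9
Shortest: 9.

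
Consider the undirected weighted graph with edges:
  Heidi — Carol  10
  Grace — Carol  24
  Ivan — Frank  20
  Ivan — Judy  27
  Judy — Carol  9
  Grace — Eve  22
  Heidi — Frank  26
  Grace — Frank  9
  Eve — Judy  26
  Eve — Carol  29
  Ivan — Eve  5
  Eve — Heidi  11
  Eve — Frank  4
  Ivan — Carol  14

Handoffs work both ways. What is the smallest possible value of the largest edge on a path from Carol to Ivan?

A few of the Carol→Ivan routes:
Carol-Heidi-Eve-Frank-Ivan: max(10, 11, 4, 20) = 20
Carol-Grace-Eve-Ivan: max(24, 22, 5) = 24
Carol-Heidi-Eve-Grace-Frank-Ivan: max(10, 11, 22, 9, 20) = 22
Carol-Ivan: max(14) = 14
Carol-Heidi-Eve-Ivan: max(10, 11, 5) = 11
The minimum achievable maximum is 11.

11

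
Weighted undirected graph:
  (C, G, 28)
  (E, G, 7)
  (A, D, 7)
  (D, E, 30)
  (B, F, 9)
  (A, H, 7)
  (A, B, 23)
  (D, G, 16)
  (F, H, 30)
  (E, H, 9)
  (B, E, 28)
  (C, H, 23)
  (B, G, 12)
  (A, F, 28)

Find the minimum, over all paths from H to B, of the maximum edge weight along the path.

12

Checking several routes:
H -> E -> G -> D -> A -> B: max(9, 7, 16, 7, 23) = 23
H -> E -> G -> B: max(9, 7, 12) = 12
H -> A -> D -> G -> B: max(7, 7, 16, 12) = 16
H -> E -> G -> D -> A -> F -> B: max(9, 7, 16, 7, 28, 9) = 28
H -> E -> B: max(9, 28) = 28
H -> A -> B: max(7, 23) = 23
Smallest bottleneck: 12.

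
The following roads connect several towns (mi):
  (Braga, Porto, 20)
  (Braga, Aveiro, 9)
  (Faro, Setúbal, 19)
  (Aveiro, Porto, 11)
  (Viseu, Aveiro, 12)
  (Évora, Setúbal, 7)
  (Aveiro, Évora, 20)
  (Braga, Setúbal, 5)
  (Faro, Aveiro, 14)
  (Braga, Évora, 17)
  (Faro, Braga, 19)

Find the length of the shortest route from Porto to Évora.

Some routes from Porto to Évora:
Porto - Aveiro - Évora: 11 + 20 = 31
Porto - Braga - Setúbal - Évora: 20 + 5 + 7 = 32
Porto - Aveiro - Braga - Évora: 11 + 9 + 17 = 37
Porto - Aveiro - Braga - Setúbal - Évora: 11 + 9 + 5 + 7 = 32
Best route has total 31 mi.

31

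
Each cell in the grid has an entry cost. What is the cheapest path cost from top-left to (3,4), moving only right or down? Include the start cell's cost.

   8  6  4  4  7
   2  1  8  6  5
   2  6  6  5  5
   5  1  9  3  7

37

Path [0,0] → [1,0] → [1,1] → [2,1] → [3,1] → [3,2] → [3,3] → [3,4]: 8 + 2 + 1 + 6 + 1 + 9 + 3 + 7 = 37.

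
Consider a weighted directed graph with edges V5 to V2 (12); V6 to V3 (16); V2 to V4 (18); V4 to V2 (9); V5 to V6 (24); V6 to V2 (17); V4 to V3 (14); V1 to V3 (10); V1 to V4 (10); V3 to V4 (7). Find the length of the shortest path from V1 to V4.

Candidate routes:
V1-V3-V4: 10 + 7 = 17
V1-V4: 10
Shortest: 10.

10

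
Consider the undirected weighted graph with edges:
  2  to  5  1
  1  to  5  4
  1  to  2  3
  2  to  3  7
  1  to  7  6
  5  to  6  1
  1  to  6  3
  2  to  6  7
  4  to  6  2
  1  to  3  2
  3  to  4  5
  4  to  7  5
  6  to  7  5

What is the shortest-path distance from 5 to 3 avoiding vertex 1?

8

Some routes from 5 to 3 avoiding 1:
5 -> 2 -> 6 -> 4 -> 3: 1 + 7 + 2 + 5 = 15
5 -> 2 -> 3: 1 + 7 = 8
5 -> 6 -> 4 -> 3: 1 + 2 + 5 = 8
5 -> 6 -> 2 -> 3: 1 + 7 + 7 = 15
Best route has total 8.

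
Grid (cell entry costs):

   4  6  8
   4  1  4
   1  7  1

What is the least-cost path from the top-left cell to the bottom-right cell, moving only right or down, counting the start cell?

14

One optimal route is (0,0)→(1,0)→(1,1)→(1,2)→(2,2).
Its cost is 4 + 4 + 1 + 4 + 1 = 14.
For comparison, the top-then-right route costs 23.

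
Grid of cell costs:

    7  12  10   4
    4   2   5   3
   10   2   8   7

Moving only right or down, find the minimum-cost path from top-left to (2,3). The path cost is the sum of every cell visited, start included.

Cheapest: [0,0] [1,0] [1,1] [1,2] [1,3] [2,3]
  7 + 4 + 2 + 5 + 3 + 7 = 28
(Top row then right column would cost 43.)

28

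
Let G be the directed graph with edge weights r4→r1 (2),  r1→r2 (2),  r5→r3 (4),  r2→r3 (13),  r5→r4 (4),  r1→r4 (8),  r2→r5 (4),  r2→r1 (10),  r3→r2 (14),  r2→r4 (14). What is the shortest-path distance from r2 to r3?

8

Candidate routes:
r2 → r5 → r3: 4 + 4 = 8
r2 → r3: 13
Shortest: 8.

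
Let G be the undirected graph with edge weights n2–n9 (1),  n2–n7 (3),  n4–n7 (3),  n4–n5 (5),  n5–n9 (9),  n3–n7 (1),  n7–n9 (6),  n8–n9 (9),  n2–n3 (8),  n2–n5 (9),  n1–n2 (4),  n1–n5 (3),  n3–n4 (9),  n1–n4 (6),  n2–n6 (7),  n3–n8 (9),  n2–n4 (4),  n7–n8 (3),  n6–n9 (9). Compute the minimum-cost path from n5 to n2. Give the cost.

Some routes from n5 to n2:
n5→n4→n7→n2: 5 + 3 + 3 = 11
n5→n2: 9
n5→n9→n2: 9 + 1 = 10
n5→n1→n2: 3 + 4 = 7
n5→n4→n2: 5 + 4 = 9
Shortest: 7.

7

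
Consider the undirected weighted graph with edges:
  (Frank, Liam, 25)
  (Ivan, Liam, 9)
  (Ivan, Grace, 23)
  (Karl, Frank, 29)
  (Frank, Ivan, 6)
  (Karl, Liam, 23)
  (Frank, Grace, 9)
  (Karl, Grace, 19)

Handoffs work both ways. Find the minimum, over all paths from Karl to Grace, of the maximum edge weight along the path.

Checking several routes:
Karl→Liam→Ivan→Grace: max(23, 9, 23) = 23
Karl→Liam→Ivan→Frank→Grace: max(23, 9, 6, 9) = 23
Karl→Liam→Frank→Grace: max(23, 25, 9) = 25
Karl→Grace: max(19) = 19
Karl→Liam→Frank→Ivan→Grace: max(23, 25, 6, 23) = 25
The minimum achievable maximum is 19.

19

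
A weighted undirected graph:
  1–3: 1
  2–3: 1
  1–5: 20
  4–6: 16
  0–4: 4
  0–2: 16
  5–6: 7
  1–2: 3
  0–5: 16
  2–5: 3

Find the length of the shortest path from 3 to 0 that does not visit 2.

Paths from 3 to 0 avoiding 2:
3 - 1 - 5 - 6 - 4 - 0: 1 + 20 + 7 + 16 + 4 = 48
3 - 1 - 5 - 0: 1 + 20 + 16 = 37
Best route has total 37.

37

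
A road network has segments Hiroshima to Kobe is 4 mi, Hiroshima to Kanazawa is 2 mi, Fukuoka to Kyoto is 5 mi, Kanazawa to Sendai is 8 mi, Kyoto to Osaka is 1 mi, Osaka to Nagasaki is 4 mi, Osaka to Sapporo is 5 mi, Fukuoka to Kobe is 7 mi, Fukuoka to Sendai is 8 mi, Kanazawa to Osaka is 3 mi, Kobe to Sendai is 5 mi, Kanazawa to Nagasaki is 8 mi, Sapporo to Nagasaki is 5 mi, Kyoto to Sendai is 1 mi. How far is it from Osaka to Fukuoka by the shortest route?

Comparing a few candidate routes:
Osaka→Kyoto→Fukuoka: 1 + 5 = 6
Osaka→Kyoto→Sendai→Kobe→Fukuoka: 1 + 1 + 5 + 7 = 14
Osaka→Kanazawa→Hiroshima→Kobe→Fukuoka: 3 + 2 + 4 + 7 = 16
Osaka→Kyoto→Sendai→Fukuoka: 1 + 1 + 8 = 10
The minimum is 6 mi.

6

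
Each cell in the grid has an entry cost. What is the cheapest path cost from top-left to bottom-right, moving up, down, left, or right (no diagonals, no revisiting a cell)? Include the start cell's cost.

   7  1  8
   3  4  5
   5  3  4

Cheapest: [0,0]→[0,1]→[1,1]→[2,1]→[2,2]
  7 + 1 + 4 + 3 + 4 = 19

19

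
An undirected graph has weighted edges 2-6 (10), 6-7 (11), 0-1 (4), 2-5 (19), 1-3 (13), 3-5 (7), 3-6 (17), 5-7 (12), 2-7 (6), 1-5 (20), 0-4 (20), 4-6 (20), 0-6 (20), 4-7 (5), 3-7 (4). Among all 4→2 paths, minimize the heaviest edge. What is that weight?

Some routes from 4 to 2:
4 → 7 → 6 → 3 → 5 → 2: max(5, 11, 17, 7, 19) = 19
4 → 7 → 3 → 6 → 2: max(5, 4, 17, 10) = 17
4 → 7 → 3 → 5 → 2: max(5, 4, 7, 19) = 19
4 → 7 → 5 → 3 → 6 → 2: max(5, 12, 7, 17, 10) = 17
4 → 7 → 6 → 2: max(5, 11, 10) = 11
4 → 7 → 2: max(5, 6) = 6
Smallest bottleneck: 6.

6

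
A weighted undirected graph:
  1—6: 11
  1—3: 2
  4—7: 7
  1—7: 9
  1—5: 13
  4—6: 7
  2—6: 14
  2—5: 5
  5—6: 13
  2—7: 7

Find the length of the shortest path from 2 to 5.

Checking several routes:
2 - 7 - 1 - 5: 7 + 9 + 13 = 29
2 - 5: 5
2 - 6 - 5: 14 + 13 = 27
The minimum is 5.

5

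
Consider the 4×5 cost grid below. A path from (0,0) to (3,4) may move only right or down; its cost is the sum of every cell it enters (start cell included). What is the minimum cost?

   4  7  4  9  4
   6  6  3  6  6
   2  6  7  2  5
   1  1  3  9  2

Take (0,0) (1,0) (2,0) (3,0) (3,1) (3,2) (3,3) (3,4) for a total of 4 + 6 + 2 + 1 + 1 + 3 + 9 + 2 = 28.
For comparison, the top-then-right route costs 41.

28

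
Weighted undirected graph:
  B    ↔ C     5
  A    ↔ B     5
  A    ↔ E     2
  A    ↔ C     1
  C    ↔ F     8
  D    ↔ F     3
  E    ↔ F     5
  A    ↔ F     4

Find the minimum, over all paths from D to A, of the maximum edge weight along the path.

4

Routes from D to A:
D-F-C-A: max(3, 8, 1) = 8
D-F-A: max(3, 4) = 4
D-F-C-B-A: max(3, 8, 5, 5) = 8
D-F-E-A: max(3, 5, 2) = 5
The minimum achievable maximum is 4.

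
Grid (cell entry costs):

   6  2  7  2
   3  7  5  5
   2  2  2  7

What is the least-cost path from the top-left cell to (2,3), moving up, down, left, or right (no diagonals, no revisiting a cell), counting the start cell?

22

Cheapest: (0,0) → (1,0) → (2,0) → (2,1) → (2,2) → (2,3)
  6 + 3 + 2 + 2 + 2 + 7 = 22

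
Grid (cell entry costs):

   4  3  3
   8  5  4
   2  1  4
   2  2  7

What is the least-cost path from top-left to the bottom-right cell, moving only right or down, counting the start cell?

Path (0,0) (0,1) (1,1) (2,1) (3,1) (3,2): 4 + 3 + 5 + 1 + 2 + 7 = 22.

22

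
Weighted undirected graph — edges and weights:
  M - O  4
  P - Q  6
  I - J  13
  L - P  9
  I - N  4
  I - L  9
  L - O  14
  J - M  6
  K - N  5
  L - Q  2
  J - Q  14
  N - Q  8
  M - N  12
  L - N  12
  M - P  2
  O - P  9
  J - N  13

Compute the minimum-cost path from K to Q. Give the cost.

A few of the K→Q routes:
K -> N -> I -> L -> Q: 5 + 4 + 9 + 2 = 20
K -> N -> L -> Q: 5 + 12 + 2 = 19
K -> N -> Q: 5 + 8 = 13
Best route has total 13.

13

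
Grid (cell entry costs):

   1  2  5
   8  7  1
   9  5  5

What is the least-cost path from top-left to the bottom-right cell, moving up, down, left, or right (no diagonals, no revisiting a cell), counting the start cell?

One optimal route is r0c0 r0c1 r0c2 r1c2 r2c2.
Its cost is 1 + 2 + 5 + 1 + 5 = 14.

14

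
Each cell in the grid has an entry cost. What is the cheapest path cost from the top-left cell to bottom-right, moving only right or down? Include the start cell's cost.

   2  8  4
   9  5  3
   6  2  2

19

Take [0,0]→[0,1]→[0,2]→[1,2]→[2,2] for a total of 2 + 8 + 4 + 3 + 2 = 19.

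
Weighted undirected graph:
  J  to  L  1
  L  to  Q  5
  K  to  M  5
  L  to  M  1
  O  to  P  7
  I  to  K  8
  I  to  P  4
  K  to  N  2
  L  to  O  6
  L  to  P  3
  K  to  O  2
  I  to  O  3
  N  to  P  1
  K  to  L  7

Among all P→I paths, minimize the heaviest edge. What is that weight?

3

Some routes from P to I:
P -> I: max(4) = 4
P -> N -> K -> O -> I: max(1, 2, 2, 3) = 3
P -> L -> M -> K -> O -> I: max(3, 1, 5, 2, 3) = 5
The minimum achievable maximum is 3.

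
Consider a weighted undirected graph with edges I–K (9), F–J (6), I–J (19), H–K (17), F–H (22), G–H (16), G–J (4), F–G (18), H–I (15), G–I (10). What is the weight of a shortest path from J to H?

20

Some routes from J to H:
J→G→H: 4 + 16 = 20
J→F→H: 6 + 22 = 28
J→G→I→H: 4 + 10 + 15 = 29
J→I→H: 19 + 15 = 34
The minimum is 20.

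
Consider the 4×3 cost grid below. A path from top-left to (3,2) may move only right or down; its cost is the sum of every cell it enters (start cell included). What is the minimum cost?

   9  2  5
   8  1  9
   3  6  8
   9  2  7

27

Best path: r0c0 r0c1 r1c1 r2c1 r3c1 r3c2
Cost: 9 + 2 + 1 + 6 + 2 + 7 = 27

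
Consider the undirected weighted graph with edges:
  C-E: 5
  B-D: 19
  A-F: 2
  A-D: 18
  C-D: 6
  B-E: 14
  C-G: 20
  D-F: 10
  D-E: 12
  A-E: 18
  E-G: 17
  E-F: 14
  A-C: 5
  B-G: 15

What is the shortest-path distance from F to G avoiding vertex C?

A few of the F→G routes:
F-D-B-G: 10 + 19 + 15 = 44
F-E-G: 14 + 17 = 31
F-A-E-G: 2 + 18 + 17 = 37
F-D-E-G: 10 + 12 + 17 = 39
F-E-B-G: 14 + 14 + 15 = 43
Shortest: 31.

31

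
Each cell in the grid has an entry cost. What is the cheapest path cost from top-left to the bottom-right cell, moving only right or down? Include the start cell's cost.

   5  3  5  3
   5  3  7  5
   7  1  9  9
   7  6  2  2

Best path: [0,0] -> [0,1] -> [1,1] -> [2,1] -> [3,1] -> [3,2] -> [3,3]
Cost: 5 + 3 + 3 + 1 + 6 + 2 + 2 = 22
(Top row then right column would cost 32.)

22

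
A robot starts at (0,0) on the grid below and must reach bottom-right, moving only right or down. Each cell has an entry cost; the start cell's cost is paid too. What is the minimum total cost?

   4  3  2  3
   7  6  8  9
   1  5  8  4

25

Best path: [0,0] -> [0,1] -> [0,2] -> [0,3] -> [1,3] -> [2,3]
Cost: 4 + 3 + 2 + 3 + 9 + 4 = 25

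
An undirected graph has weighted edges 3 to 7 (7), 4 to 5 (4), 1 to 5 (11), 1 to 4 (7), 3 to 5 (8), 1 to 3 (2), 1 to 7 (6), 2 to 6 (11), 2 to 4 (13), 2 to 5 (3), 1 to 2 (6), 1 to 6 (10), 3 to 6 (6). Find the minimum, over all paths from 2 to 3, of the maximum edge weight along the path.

Checking several routes:
2 - 1 - 3: max(6, 2) = 6
2 - 5 - 4 - 1 - 3: max(3, 4, 7, 2) = 7
2 - 1 - 4 - 5 - 3: max(6, 7, 4, 8) = 8
2 - 1 - 7 - 3: max(6, 6, 7) = 7
2 - 5 - 4 - 1 - 7 - 3: max(3, 4, 7, 6, 7) = 7
2 - 5 - 3: max(3, 8) = 8
The minimum achievable maximum is 6.

6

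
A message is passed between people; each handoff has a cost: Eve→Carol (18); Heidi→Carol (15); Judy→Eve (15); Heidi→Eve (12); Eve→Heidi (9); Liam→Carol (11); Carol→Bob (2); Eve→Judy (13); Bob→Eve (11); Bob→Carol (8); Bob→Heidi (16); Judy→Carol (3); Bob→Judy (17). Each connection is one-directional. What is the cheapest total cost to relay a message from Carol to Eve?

13

Paths from Carol to Eve:
Carol → Bob → Heidi → Eve: 2 + 16 + 12 = 30
Carol → Bob → Eve: 2 + 11 = 13
Carol → Bob → Judy → Eve: 2 + 17 + 15 = 34
The minimum is 13.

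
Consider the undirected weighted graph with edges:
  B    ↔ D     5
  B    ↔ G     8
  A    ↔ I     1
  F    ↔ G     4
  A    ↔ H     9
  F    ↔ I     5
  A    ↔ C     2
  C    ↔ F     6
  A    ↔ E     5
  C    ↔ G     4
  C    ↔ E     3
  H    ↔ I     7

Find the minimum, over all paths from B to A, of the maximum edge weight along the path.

Comparing a few candidate routes:
B - G - F - C - A: max(8, 4, 6, 2) = 8
B - G - F - I - A: max(8, 4, 5, 1) = 8
B - G - F - C - E - A: max(8, 4, 6, 3, 5) = 8
B - G - C - E - A: max(8, 4, 3, 5) = 8
The minimum achievable maximum is 8.

8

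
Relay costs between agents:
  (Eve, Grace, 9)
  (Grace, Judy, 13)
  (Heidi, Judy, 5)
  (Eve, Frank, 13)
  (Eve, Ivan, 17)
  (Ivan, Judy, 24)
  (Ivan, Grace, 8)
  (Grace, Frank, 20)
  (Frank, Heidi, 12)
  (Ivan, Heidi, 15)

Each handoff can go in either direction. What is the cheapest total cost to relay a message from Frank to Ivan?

27

Checking several routes:
Frank - Eve - Ivan: 13 + 17 = 30
Frank - Heidi - Judy - Ivan: 12 + 5 + 24 = 41
Frank - Eve - Grace - Ivan: 13 + 9 + 8 = 30
Frank - Grace - Ivan: 20 + 8 = 28
Frank - Heidi - Judy - Grace - Ivan: 12 + 5 + 13 + 8 = 38
Frank - Heidi - Ivan: 12 + 15 = 27
Shortest: 27.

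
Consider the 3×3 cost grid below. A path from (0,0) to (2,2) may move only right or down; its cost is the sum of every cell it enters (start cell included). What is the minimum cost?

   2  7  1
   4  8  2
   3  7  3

Best path: (0,0) -> (0,1) -> (0,2) -> (1,2) -> (2,2)
Cost: 2 + 7 + 1 + 2 + 3 = 15

15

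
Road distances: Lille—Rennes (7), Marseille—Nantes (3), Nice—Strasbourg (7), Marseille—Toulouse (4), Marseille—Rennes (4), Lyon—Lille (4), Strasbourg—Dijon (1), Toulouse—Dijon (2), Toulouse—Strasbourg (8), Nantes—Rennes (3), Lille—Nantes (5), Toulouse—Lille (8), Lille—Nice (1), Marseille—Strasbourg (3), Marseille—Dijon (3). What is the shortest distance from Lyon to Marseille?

12

A few of the Lyon→Marseille routes:
Lyon → Lille → Nantes → Marseille: 4 + 5 + 3 = 12
Lyon → Lille → Toulouse → Marseille: 4 + 8 + 4 = 16
Lyon → Lille → Rennes → Marseille: 4 + 7 + 4 = 15
Lyon → Lille → Nantes → Rennes → Marseille: 4 + 5 + 3 + 4 = 16
Lyon → Lille → Nice → Strasbourg → Marseille: 4 + 1 + 7 + 3 = 15
Lyon → Lille → Nice → Strasbourg → Dijon → Marseille: 4 + 1 + 7 + 1 + 3 = 16
Best route has total 12.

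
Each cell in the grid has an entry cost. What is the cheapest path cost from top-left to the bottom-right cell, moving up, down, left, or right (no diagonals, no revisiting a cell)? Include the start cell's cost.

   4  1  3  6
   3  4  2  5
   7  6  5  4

19

Take r0c0→r0c1→r0c2→r1c2→r1c3→r2c3 for a total of 4 + 1 + 3 + 2 + 5 + 4 = 19.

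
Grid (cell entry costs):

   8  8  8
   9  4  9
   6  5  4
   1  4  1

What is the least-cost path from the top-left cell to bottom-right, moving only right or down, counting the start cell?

29

Path r0c0 r1c0 r2c0 r3c0 r3c1 r3c2: 8 + 9 + 6 + 1 + 4 + 1 = 29.
For comparison, the top-then-right route costs 38.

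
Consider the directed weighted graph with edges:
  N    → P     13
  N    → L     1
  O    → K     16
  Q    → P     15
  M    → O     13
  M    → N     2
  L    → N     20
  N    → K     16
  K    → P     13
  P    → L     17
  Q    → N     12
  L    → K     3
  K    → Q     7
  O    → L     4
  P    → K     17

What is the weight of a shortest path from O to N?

Routes from O to N:
O - L - K - Q - N: 4 + 3 + 7 + 12 = 26
O - K - P - L - N: 16 + 13 + 17 + 20 = 66
O - K - Q - N: 16 + 7 + 12 = 35
O - K - Q - P - L - N: 16 + 7 + 15 + 17 + 20 = 75
O - L - N: 4 + 20 = 24
Best route has total 24.

24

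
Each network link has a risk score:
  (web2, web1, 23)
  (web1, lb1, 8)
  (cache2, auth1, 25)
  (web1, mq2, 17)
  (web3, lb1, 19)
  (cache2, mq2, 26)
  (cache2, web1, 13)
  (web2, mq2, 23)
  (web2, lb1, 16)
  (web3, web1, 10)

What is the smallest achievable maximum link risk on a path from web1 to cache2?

Candidate routes:
web1 -> web2 -> mq2 -> cache2: max(23, 23, 26) = 26
web1 -> lb1 -> web2 -> mq2 -> cache2: max(8, 16, 23, 26) = 26
web1 -> cache2: max(13) = 13
web1 -> web3 -> lb1 -> web2 -> mq2 -> cache2: max(10, 19, 16, 23, 26) = 26
web1 -> mq2 -> cache2: max(17, 26) = 26
Best route has worst link 13.

13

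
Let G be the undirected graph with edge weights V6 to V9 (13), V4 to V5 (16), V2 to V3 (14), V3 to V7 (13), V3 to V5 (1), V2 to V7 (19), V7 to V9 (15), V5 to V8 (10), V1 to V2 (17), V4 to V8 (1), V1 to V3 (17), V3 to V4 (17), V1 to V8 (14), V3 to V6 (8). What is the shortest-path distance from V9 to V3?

Comparing a few candidate routes:
V9 → V7 → V2 → V1 → V3: 15 + 19 + 17 + 17 = 68
V9 → V7 → V3: 15 + 13 = 28
V9 → V6 → V3: 13 + 8 = 21
V9 → V7 → V2 → V1 → V8 → V5 → V3: 15 + 19 + 17 + 14 + 10 + 1 = 76
V9 → V7 → V2 → V3: 15 + 19 + 14 = 48
Shortest: 21.

21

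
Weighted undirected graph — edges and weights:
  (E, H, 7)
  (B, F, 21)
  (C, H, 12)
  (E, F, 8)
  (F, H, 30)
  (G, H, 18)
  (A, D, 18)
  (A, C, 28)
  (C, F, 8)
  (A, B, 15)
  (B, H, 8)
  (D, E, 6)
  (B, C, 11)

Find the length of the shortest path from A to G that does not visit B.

49

A few of the A→G routes:
A→C→H→G: 28 + 12 + 18 = 58
A→D→E→H→G: 18 + 6 + 7 + 18 = 49
A→C→F→E→H→G: 28 + 8 + 8 + 7 + 18 = 69
Shortest: 49.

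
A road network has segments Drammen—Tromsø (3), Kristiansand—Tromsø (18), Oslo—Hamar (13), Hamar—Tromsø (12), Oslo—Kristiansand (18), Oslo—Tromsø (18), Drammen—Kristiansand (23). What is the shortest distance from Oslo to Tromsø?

Routes from Oslo to Tromsø:
Oslo - Tromsø: 18
Oslo - Kristiansand - Tromsø: 18 + 18 = 36
Oslo - Kristiansand - Drammen - Tromsø: 18 + 23 + 3 = 44
Oslo - Hamar - Tromsø: 13 + 12 = 25
The minimum is 18 mi.

18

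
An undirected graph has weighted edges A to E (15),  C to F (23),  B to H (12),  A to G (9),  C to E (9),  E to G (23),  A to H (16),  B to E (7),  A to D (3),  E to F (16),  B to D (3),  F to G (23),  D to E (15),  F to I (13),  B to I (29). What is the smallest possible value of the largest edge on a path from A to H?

12

Some routes from A to H:
A→E→D→B→H: max(15, 15, 3, 12) = 15
A→D→E→B→H: max(3, 15, 7, 12) = 15
A→D→B→H: max(3, 3, 12) = 12
The minimum achievable maximum is 12.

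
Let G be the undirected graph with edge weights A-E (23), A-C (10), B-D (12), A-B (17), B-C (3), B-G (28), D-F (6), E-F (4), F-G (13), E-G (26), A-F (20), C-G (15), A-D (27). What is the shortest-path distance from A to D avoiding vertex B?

26

Checking several routes:
A-D: 27
A-F-D: 20 + 6 = 26
A-E-F-D: 23 + 4 + 6 = 33
Best route has total 26.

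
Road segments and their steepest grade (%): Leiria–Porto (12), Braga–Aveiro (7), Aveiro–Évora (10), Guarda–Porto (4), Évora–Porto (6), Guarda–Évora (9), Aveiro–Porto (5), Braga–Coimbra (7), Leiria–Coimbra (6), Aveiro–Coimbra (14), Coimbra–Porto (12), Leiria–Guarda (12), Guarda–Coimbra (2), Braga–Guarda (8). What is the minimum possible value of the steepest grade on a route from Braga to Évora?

Comparing a few candidate routes:
Braga → Coimbra → Guarda → Porto → Évora: max(7, 2, 4, 6) = 7
Braga → Coimbra → Guarda → Évora: max(7, 2, 9) = 9
Braga → Guarda → Porto → Évora: max(8, 4, 6) = 8
Braga → Aveiro → Porto → Guarda → Évora: max(7, 5, 4, 9) = 9
Braga → Aveiro → Porto → Évora: max(7, 5, 6) = 7
Braga → Guarda → Évora: max(8, 9) = 9
Best route has worst link 7%.

7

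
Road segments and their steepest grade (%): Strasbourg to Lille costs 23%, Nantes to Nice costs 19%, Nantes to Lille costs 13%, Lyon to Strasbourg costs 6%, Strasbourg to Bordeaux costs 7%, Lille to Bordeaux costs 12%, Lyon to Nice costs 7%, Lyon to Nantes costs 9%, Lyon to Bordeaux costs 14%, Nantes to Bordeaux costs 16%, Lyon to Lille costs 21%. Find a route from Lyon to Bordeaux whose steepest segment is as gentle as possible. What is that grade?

A few of the Lyon→Bordeaux routes:
Lyon -> Nantes -> Bordeaux: max(9, 16) = 16
Lyon -> Nice -> Nantes -> Bordeaux: max(7, 19, 16) = 19
Lyon -> Bordeaux: max(14) = 14
Lyon -> Strasbourg -> Bordeaux: max(6, 7) = 7
Lyon -> Nantes -> Lille -> Bordeaux: max(9, 13, 12) = 13
Smallest bottleneck: 7%.

7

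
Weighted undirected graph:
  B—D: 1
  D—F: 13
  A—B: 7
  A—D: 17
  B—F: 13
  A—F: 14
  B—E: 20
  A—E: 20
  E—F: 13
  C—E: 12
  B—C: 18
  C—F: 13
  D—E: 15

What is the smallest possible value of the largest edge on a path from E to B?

A few of the E→B routes:
E-C-F-D-B: max(12, 13, 13, 1) = 13
E-F-D-B: max(13, 13, 1) = 13
E-C-F-B: max(12, 13, 13) = 13
E-F-B: max(13, 13) = 13
Best route has worst link 13.

13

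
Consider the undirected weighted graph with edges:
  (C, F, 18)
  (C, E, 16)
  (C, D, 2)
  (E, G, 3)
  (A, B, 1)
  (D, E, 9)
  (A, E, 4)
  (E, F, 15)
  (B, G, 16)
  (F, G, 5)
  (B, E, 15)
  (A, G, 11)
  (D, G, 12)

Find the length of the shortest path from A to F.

12

Some routes from A to F:
A - G - F: 11 + 5 = 16
A - E - G - F: 4 + 3 + 5 = 12
A - B - G - F: 1 + 16 + 5 = 22
A - E - F: 4 + 15 = 19
Best route has total 12.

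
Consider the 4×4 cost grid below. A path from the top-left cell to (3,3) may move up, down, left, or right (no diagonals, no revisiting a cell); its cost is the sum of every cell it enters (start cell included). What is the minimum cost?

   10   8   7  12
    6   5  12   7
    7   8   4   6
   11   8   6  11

Best path: (0,0) (1,0) (1,1) (2,1) (2,2) (2,3) (3,3)
Cost: 10 + 6 + 5 + 8 + 4 + 6 + 11 = 50

50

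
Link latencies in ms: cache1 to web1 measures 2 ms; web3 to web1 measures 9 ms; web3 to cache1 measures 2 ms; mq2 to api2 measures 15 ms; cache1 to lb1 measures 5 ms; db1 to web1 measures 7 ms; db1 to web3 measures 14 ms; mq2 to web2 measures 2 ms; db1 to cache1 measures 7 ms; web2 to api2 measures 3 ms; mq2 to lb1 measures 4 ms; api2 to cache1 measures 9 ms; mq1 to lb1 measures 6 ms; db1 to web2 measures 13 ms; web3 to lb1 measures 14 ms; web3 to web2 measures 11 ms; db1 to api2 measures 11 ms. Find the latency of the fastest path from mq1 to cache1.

11

A few of the mq1→cache1 routes:
mq1 - lb1 - cache1: 6 + 5 = 11
mq1 - lb1 - mq2 - web2 - api2 - cache1: 6 + 4 + 2 + 3 + 9 = 24
mq1 - lb1 - web3 - cache1: 6 + 14 + 2 = 22
Shortest: 11 ms.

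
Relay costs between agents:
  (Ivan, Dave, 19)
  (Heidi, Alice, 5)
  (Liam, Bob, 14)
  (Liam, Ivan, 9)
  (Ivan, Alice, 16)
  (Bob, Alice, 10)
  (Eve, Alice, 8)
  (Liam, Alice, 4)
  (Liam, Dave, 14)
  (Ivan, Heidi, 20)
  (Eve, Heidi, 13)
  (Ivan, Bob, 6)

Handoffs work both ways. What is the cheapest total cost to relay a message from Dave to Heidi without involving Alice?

Candidate routes:
Dave → Liam → Ivan → Heidi: 14 + 9 + 20 = 43
Dave → Liam → Bob → Ivan → Heidi: 14 + 14 + 6 + 20 = 54
Dave → Ivan → Heidi: 19 + 20 = 39
Best route has total 39.

39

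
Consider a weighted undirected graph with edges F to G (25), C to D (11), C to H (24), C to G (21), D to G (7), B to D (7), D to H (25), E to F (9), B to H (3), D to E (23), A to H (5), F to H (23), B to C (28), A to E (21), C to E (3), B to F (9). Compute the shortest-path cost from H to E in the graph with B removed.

26

Some routes from H to E avoiding B:
H→D→E: 25 + 23 = 48
H→C→E: 24 + 3 = 27
H→D→G→C→E: 25 + 7 + 21 + 3 = 56
H→F→E: 23 + 9 = 32
H→D→C→E: 25 + 11 + 3 = 39
H→A→E: 5 + 21 = 26
Shortest: 26.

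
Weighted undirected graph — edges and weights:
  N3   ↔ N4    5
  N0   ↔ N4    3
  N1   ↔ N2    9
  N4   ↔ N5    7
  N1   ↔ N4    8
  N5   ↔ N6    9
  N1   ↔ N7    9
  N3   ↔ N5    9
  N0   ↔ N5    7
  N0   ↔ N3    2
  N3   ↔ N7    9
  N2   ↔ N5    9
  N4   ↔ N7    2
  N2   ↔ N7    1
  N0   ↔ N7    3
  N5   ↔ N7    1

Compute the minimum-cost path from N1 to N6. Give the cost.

A few of the N1→N6 routes:
N1-N4-N0-N7-N5-N6: 8 + 3 + 3 + 1 + 9 = 24
N1-N2-N7-N5-N6: 9 + 1 + 1 + 9 = 20
N1-N4-N5-N6: 8 + 7 + 9 = 24
N1-N7-N5-N6: 9 + 1 + 9 = 19
N1-N4-N7-N5-N6: 8 + 2 + 1 + 9 = 20
Shortest: 19.

19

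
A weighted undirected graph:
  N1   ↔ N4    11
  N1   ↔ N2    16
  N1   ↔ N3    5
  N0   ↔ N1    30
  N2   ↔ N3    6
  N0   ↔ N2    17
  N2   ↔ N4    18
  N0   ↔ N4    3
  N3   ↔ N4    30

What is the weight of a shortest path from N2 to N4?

18

Checking several routes:
N2-N3-N1-N4: 6 + 5 + 11 = 22
N2-N3-N4: 6 + 30 = 36
N2-N1-N4: 16 + 11 = 27
N2-N0-N4: 17 + 3 = 20
N2-N4: 18
N2-N3-N1-N0-N4: 6 + 5 + 30 + 3 = 44
Best route has total 18.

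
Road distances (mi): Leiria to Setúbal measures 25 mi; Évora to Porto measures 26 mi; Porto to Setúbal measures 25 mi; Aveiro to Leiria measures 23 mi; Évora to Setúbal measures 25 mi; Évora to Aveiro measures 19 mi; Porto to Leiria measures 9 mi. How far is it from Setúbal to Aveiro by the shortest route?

Checking several routes:
Setúbal -> Leiria -> Porto -> Évora -> Aveiro: 25 + 9 + 26 + 19 = 79
Setúbal -> Leiria -> Aveiro: 25 + 23 = 48
Setúbal -> Porto -> Évora -> Aveiro: 25 + 26 + 19 = 70
Setúbal -> Porto -> Leiria -> Aveiro: 25 + 9 + 23 = 57
Setúbal -> Évora -> Aveiro: 25 + 19 = 44
Shortest: 44 mi.

44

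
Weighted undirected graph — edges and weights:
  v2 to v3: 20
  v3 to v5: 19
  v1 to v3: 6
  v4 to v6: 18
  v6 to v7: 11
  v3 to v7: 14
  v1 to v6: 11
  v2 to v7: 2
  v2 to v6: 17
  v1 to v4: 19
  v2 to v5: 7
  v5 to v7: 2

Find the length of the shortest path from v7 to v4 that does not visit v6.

Routes from v7 to v4 avoiding v6:
v7 -> v5 -> v2 -> v3 -> v1 -> v4: 2 + 7 + 20 + 6 + 19 = 54
v7 -> v2 -> v3 -> v1 -> v4: 2 + 20 + 6 + 19 = 47
v7 -> v2 -> v5 -> v3 -> v1 -> v4: 2 + 7 + 19 + 6 + 19 = 53
v7 -> v3 -> v1 -> v4: 14 + 6 + 19 = 39
v7 -> v5 -> v3 -> v1 -> v4: 2 + 19 + 6 + 19 = 46
Shortest: 39.

39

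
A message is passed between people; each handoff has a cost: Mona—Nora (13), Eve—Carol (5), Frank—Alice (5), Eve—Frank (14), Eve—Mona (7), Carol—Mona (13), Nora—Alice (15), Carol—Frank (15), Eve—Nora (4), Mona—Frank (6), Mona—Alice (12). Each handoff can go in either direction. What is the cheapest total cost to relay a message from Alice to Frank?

5

Comparing a few candidate routes:
Alice→Frank: 5
Alice→Mona→Frank: 12 + 6 = 18
Alice→Mona→Eve→Frank: 12 + 7 + 14 = 33
Alice→Nora→Eve→Mona→Frank: 15 + 4 + 7 + 6 = 32
The minimum is 5.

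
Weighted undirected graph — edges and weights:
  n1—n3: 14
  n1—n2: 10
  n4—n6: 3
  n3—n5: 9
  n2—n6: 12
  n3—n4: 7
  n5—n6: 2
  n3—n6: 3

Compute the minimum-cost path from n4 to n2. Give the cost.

A few of the n4→n2 routes:
n4 -> n6 -> n2: 3 + 12 = 15
n4 -> n3 -> n6 -> n2: 7 + 3 + 12 = 22
n4 -> n6 -> n3 -> n1 -> n2: 3 + 3 + 14 + 10 = 30
Shortest: 15.

15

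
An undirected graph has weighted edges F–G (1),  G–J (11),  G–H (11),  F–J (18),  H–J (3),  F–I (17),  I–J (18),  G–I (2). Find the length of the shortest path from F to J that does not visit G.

Routes from F to J avoiding G:
F - I - J: 17 + 18 = 35
F - J: 18
The minimum is 18.

18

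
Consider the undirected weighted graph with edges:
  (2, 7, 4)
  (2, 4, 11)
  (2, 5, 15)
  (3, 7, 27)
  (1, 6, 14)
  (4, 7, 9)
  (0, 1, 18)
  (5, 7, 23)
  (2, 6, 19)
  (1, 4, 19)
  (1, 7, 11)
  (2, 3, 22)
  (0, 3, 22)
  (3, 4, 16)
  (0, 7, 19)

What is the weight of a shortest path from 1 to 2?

Some routes from 1 to 2:
1→7→4→2: 11 + 9 + 11 = 31
1→7→2: 11 + 4 = 15
1→4→2: 19 + 11 = 30
1→4→7→2: 19 + 9 + 4 = 32
The minimum is 15.

15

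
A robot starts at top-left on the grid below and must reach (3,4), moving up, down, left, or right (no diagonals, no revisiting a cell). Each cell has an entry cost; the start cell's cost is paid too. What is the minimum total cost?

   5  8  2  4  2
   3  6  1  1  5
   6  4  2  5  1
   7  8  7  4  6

28

One optimal route is [0,0] [1,0] [1,1] [1,2] [1,3] [1,4] [2,4] [3,4].
Its cost is 5 + 3 + 6 + 1 + 1 + 5 + 1 + 6 = 28.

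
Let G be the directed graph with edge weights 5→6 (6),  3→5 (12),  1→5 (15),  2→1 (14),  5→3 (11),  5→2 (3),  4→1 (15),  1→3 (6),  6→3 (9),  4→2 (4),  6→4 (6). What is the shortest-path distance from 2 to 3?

20

Paths from 2 to 3:
2→1→5→6→3: 14 + 15 + 6 + 9 = 44
2→1→5→3: 14 + 15 + 11 = 40
2→1→3: 14 + 6 = 20
The minimum is 20.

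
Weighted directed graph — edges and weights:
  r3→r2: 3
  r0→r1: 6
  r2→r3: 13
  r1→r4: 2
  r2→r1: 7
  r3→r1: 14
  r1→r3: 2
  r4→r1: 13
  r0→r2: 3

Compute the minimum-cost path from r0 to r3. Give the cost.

Paths from r0 to r3:
r0-r2-r3: 3 + 13 = 16
r0-r2-r1-r3: 3 + 7 + 2 = 12
r0-r1-r3: 6 + 2 = 8
The minimum is 8.

8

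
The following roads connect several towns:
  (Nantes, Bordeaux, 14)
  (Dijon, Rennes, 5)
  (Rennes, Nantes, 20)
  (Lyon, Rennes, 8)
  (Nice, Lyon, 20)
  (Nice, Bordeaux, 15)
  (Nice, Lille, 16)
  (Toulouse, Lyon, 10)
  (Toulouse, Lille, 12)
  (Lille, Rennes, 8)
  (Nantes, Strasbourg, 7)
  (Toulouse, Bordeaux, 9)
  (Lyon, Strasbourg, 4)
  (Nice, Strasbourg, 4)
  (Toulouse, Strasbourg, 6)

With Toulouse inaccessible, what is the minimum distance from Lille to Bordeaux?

Some routes from Lille to Bordeaux avoiding Toulouse:
Lille → Nice → Bordeaux: 16 + 15 = 31
Lille → Rennes → Lyon → Strasbourg → Nantes → Bordeaux: 8 + 8 + 4 + 7 + 14 = 41
Lille → Nice → Strasbourg → Nantes → Bordeaux: 16 + 4 + 7 + 14 = 41
Lille → Rennes → Lyon → Strasbourg → Nice → Bordeaux: 8 + 8 + 4 + 4 + 15 = 39
The minimum is 31.

31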